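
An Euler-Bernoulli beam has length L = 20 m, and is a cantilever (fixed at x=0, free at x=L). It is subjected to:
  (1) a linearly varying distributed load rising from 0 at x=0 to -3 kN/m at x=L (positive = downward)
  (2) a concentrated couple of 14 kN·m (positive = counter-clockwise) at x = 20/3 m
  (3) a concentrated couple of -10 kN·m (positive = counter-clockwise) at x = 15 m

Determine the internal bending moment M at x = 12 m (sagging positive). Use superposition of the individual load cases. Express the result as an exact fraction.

Load 1 — triangular load w₀=-3 kN/m (0→w₀ over full span):
  M_1 = w₀Lx/2 - w₀L²/3 - w₀x³/(6L) = (-3)·20·12/2 - (-3)·20²/3 - (-3)·12³/(6·20) = 416/5 kN·m
Load 2 — applied couple M₀=14 kN·m at a=20/3 m (b=L-a=40/3):
  M_2 = 0  [x>a] = 0 kN·m
Load 3 — applied couple M₀=-10 kN·m at a=15 m (b=L-a=5):
  M_3 = M₀  [x≤a] = (-10) = -10 kN·m
Superposition: M = Σ M_i = 366/5 kN·m ≈ 73.200000 kN·m

M(12) = 366/5 kN·m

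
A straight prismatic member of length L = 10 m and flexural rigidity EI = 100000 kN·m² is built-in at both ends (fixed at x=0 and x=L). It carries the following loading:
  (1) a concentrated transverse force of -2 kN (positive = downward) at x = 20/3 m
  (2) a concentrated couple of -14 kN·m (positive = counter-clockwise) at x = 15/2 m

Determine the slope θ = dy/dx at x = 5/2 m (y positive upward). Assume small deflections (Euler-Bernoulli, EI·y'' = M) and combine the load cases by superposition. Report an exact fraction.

Load 1 — point force P=-2 kN at a=20/3 m (b=L-a=10/3):
  θ_1 = -Pb²x(2aL-(3a+b)x)/(2L³EI)  [x≤a] = -(-2)·(10/3)²·(5/2)·(2·(20/3)·10-(3·(20/3)+(10/3))·(5/2))/(2·10³·100000) = 1/48000 rad
Load 2 — applied couple M₀=-14 kN·m at a=15/2 m (b=L-a=5/2):
  θ_2 = (R_Ax²/2 - M_Ax)/EI  [x≤a] with R_A=-63/40, M_A=-35/8 = ((-63/40)·(5/2)²/2 - (-35/8)·(5/2))/100000 = 77/1280000 rad
Superposition: θ = Σ θ_i = 311/3840000 rad ≈ 0.000081 rad

θ(5/2) = 311/3840000 rad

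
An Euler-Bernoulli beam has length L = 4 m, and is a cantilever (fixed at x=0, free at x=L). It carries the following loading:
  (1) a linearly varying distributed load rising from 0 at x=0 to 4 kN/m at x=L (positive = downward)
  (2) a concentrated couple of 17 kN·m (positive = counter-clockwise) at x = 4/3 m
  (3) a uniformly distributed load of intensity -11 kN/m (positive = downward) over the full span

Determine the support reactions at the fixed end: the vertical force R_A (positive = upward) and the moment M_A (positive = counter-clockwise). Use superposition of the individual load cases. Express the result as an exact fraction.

Load 1 — triangular load w₀=4 kN/m (0→w₀ over full span):
  R_A = w₀L/2 = 4·4/2 = 8 kN
  M_A = w₀L²/3 = 4·4²/3 = 64/3 kN·m
Load 2 — applied couple M₀=17 kN·m at a=4/3 m (b=L-a=8/3):
  R_A = 0 kN
  M_A = -M₀ = -17 kN·m
Load 3 — uniform load w=-11 kN/m over full span:
  R_A = wL = (-11)·4 = -44 kN
  M_A = wL²/2 = (-11)·4²/2 = -88 kN·m
Superposition: R_A = -36 kN, M_A = -251/3 kN·m

R_A = -36 kN, M_A = -251/3 kN·m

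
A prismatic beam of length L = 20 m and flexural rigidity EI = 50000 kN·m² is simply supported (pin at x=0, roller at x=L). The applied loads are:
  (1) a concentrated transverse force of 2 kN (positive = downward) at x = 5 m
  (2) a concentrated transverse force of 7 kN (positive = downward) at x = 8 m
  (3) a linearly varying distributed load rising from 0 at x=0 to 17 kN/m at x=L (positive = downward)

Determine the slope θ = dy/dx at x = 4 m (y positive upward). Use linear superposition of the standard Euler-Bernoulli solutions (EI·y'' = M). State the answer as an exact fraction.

θ(4) = -85591/1800000 rad

Load 1 — point force P=2 kN at a=5 m (b=L-a=15):
  θ_1 = -Pb(L²-b²-3x²)/(6LEI)  [x≤a] = -2·15·(20²-15²-3·4²)/(6·20·50000) = -127/200000 rad
Load 2 — point force P=7 kN at a=8 m (b=L-a=12):
  θ_2 = -Pb(L²-b²-3x²)/(6LEI)  [x≤a] = -7·12·(20²-12²-3·4²)/(6·20·50000) = -91/31250 rad
Load 3 — triangular load w₀=17 kN/m (0→w₀ over full span):
  θ_3 = -w₀(7L⁴-30L²x²+15x⁴)/(360LEI) = -17·(7·20⁴-30·20²·4²+15·4⁴)/(360·20·50000) = -6188/140625 rad
Superposition: θ = Σ θ_i = -85591/1800000 rad ≈ -0.047551 rad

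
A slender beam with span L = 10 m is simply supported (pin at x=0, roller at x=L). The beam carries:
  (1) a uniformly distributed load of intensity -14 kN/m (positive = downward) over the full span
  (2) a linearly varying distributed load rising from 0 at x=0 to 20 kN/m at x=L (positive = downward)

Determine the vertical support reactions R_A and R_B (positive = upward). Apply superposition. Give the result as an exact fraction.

R_A = -110/3 kN, R_B = -10/3 kN

Load 1 — uniform load w=-14 kN/m over full span:
  R_A = wL/2 = (-14)·10/2 = -70 kN
  R_B = wL/2 = (-14)·10/2 = -70 kN
Load 2 — triangular load w₀=20 kN/m (0→w₀ over full span):
  R_A = w₀L/6 = 20·10/6 = 100/3 kN
  R_B = w₀L/3 = 20·10/3 = 200/3 kN
Superposition: R_A = -110/3 kN, R_B = -10/3 kN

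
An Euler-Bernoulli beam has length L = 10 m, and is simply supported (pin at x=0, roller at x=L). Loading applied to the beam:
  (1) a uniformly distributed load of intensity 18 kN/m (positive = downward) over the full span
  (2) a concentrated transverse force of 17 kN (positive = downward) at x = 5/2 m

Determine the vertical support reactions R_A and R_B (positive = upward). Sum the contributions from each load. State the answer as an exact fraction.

R_A = 411/4 kN, R_B = 377/4 kN

Load 1 — uniform load w=18 kN/m over full span:
  R_A = wL/2 = 18·10/2 = 90 kN
  R_B = wL/2 = 18·10/2 = 90 kN
Load 2 — point force P=17 kN at a=5/2 m (b=L-a=15/2):
  R_A = Pb/L = 17·(15/2)/10 = 51/4 kN
  R_B = Pa/L = 17·(5/2)/10 = 17/4 kN
Superposition: R_A = 411/4 kN, R_B = 377/4 kN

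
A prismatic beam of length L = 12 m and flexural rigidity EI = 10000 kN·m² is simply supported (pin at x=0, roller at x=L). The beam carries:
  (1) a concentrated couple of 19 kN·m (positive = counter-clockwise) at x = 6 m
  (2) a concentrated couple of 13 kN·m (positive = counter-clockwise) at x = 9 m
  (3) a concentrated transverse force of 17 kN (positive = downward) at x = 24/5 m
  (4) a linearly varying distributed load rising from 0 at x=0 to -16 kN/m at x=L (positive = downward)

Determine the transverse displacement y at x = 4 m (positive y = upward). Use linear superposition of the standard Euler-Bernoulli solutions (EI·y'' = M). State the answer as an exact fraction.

Load 1 — applied couple M₀=19 kN·m at a=6 m (b=L-a=6):
  y_1 = (M₀x³/(6L)+C₁x)/EI  [x≤a] with C₁=M₀(3b²-L²)/(6L)=-19/2 = (19·4³/(6·12)+(-19/2)·4)/10000 = -19/9000 m
Load 2 — applied couple M₀=13 kN·m at a=9 m (b=L-a=3):
  y_2 = (M₀x³/(6L)+C₁x)/EI  [x≤a] with C₁=M₀(3b²-L²)/(6L)=-169/8 = (13·4³/(6·12)+(-169/8)·4)/10000 = -1313/180000 m
Load 3 — point force P=17 kN at a=24/5 m (b=L-a=36/5):
  y_3 = -Pbx(L²-b²-x²)/(6LEI)  [x≤a] = -17·(36/5)·4·(12²-(36/5)²-4²)/(6·12·10000) = -4046/78125 m
Load 4 — triangular load w₀=-16 kN/m (0→w₀ over full span):
  y_4 = -w₀x(7L⁴-10L²x²+3x⁴)/(360LEI) = -(-16)·4·(7·12⁴-10·12²·4²+3·4⁴)/(360·12·10000) = 1024/5625 m
Superposition: y = Σ y_i = 2719127/22500000 m ≈ 0.120850 m

y(4) = 2719127/22500000 m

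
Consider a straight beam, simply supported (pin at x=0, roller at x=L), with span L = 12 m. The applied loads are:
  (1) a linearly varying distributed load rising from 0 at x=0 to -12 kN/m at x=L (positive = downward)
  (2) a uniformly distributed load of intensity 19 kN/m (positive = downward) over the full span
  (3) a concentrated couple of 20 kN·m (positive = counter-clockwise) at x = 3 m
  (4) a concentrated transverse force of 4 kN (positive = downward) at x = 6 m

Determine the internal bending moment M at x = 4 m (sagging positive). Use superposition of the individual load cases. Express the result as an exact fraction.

M(4) = 640/3 kN·m

Load 1 — triangular load w₀=-12 kN/m (0→w₀ over full span):
  M_1 = w₀Lx/6 - w₀x³/(6L) = (-12)·12·4/6 - (-12)·4³/(6·12) = -256/3 kN·m
Load 2 — uniform load w=19 kN/m over full span:
  M_2 = wx(L-x)/2 = 19·4·(12-4)/2 = 304 kN·m
Load 3 — applied couple M₀=20 kN·m at a=3 m (b=L-a=9):
  M_3 = M₀x/L - M₀  [x>a] = 20·4/12 - 20 = -40/3 kN·m
Load 4 — point force P=4 kN at a=6 m (b=L-a=6):
  M_4 = Pbx/L  [x≤a] = 4·6·4/12 = 8 kN·m
Superposition: M = Σ M_i = 640/3 kN·m ≈ 213.333333 kN·m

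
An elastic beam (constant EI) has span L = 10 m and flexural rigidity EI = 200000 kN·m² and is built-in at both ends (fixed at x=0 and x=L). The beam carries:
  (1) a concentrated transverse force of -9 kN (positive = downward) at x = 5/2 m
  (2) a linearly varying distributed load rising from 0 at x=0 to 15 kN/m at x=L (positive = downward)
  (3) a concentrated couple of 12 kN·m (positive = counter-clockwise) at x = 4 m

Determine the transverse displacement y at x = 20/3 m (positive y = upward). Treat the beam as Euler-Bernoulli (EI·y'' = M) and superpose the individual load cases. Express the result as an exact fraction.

y(20/3) = -541153/777600000 m

Load 1 — point force P=-9 kN at a=5/2 m (b=L-a=15/2):
  y_1 = -Pa²(L-x)²(3bL-(3b+a)(L-x))/(6L³EI)  [x>a] = -(-9)·(5/2)²·(10-(20/3))²·(3·(15/2)·10-(3·(15/2)+(5/2))·(10-(20/3)))/(6·10³·200000) = 17/230400 m
Load 2 — triangular load w₀=15 kN/m (0→w₀ over full span):
  y_2 = -w₀x²(L-x)²(x+2L)/(120LEI) = -15·(20/3)²·(10-(20/3))²·((20/3)+2·10)/(120·10·200000) = -1/1215 m
Load 3 — applied couple M₀=12 kN·m at a=4 m (b=L-a=6):
  y_3 = (R_Ax³/6 - M_Ax²/2 - M₀(x-a)²/2)/EI  [x>a] with R_A=216/125, M_A=36/25 = ((216/125)·(20/3)³/6 - (36/25)·(20/3)²/2 - 12·((20/3)-4)²/2)/200000 = 1/18750 m
Superposition: y = Σ y_i = -541153/777600000 m ≈ -0.000696 m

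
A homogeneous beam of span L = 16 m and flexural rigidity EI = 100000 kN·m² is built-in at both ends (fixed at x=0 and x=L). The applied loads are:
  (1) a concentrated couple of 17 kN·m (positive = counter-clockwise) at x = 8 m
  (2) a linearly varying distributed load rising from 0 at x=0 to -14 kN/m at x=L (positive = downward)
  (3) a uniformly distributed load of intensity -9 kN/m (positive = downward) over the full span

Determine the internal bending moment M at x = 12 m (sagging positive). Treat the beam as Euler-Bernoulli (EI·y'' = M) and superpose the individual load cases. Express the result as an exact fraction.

M(12) = -6943/120 kN·m

Load 1 — applied couple M₀=17 kN·m at a=8 m (b=L-a=8):
  M_1 = R_Ax - M_A - M₀  [x>a] with R_A=51/32, M_A=17/4 = (51/32)·12 - (17/4) - 17 = -17/8 kN·m
Load 2 — triangular load w₀=-14 kN/m (0→w₀ over full span):
  M_2 = 3w₀Lx/20 - w₀L²/30 - w₀x³/(6L) = 3·(-14)·16·12/20 - (-14)·16²/30 - (-14)·12³/(6·16) = -476/15 kN·m
Load 3 — uniform load w=-9 kN/m over full span:
  M_3 = wLx/2 - wL²/12 - wx²/2 = (-9)·16·12/2 - (-9)·16²/12 - (-9)·12²/2 = -24 kN·m
Superposition: M = Σ M_i = -6943/120 kN·m ≈ -57.858333 kN·m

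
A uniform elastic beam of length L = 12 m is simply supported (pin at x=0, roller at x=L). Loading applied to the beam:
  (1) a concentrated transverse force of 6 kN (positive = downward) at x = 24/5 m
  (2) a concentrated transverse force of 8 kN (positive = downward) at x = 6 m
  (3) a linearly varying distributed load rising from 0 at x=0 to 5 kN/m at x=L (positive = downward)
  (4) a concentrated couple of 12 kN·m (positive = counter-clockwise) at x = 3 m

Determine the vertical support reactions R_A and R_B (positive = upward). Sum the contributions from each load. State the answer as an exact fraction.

Load 1 — point force P=6 kN at a=24/5 m (b=L-a=36/5):
  R_A = Pb/L = 6·(36/5)/12 = 18/5 kN
  R_B = Pa/L = 6·(24/5)/12 = 12/5 kN
Load 2 — point force P=8 kN at a=6 m (b=L-a=6):
  R_A = Pb/L = 8·6/12 = 4 kN
  R_B = Pa/L = 8·6/12 = 4 kN
Load 3 — triangular load w₀=5 kN/m (0→w₀ over full span):
  R_A = w₀L/6 = 5·12/6 = 10 kN
  R_B = w₀L/3 = 5·12/3 = 20 kN
Load 4 — applied couple M₀=12 kN·m at a=3 m (b=L-a=9):
  R_A = M₀/L = 12/12 = 1 kN
  R_B = -M₀/L = -12/12 = -1 kN
Superposition: R_A = 93/5 kN, R_B = 127/5 kN

R_A = 93/5 kN, R_B = 127/5 kN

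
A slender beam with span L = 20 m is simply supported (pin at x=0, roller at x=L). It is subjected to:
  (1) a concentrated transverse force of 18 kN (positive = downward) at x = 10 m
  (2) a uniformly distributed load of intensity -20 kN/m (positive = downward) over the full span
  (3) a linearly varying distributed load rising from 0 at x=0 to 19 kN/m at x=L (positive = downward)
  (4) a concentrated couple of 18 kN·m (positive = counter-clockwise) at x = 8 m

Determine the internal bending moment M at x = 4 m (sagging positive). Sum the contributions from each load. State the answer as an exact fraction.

Load 1 — point force P=18 kN at a=10 m (b=L-a=10):
  M_1 = Pbx/L  [x≤a] = 18·10·4/20 = 36 kN·m
Load 2 — uniform load w=-20 kN/m over full span:
  M_2 = wx(L-x)/2 = (-20)·4·(20-4)/2 = -640 kN·m
Load 3 — triangular load w₀=19 kN/m (0→w₀ over full span):
  M_3 = w₀Lx/6 - w₀x³/(6L) = 19·20·4/6 - 19·4³/(6·20) = 1216/5 kN·m
Load 4 — applied couple M₀=18 kN·m at a=8 m (b=L-a=12):
  M_4 = M₀x/L  [x≤a] = 18·4/20 = 18/5 kN·m
Superposition: M = Σ M_i = -1786/5 kN·m ≈ -357.200000 kN·m

M(4) = -1786/5 kN·m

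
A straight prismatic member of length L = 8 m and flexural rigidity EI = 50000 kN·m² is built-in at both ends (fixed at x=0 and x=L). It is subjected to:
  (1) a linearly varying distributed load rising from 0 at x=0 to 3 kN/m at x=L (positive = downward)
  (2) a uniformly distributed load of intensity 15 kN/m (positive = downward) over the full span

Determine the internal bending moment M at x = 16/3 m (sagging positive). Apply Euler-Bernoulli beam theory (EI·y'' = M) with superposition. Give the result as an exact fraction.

M(16/3) = 4048/135 kN·m

Load 1 — triangular load w₀=3 kN/m (0→w₀ over full span):
  M_1 = 3w₀Lx/20 - w₀L²/30 - w₀x³/(6L) = 3·3·8·(16/3)/20 - 3·8²/30 - 3·(16/3)³/(6·8) = 448/135 kN·m
Load 2 — uniform load w=15 kN/m over full span:
  M_2 = wLx/2 - wL²/12 - wx²/2 = 15·8·(16/3)/2 - 15·8²/12 - 15·(16/3)²/2 = 80/3 kN·m
Superposition: M = Σ M_i = 4048/135 kN·m ≈ 29.985185 kN·m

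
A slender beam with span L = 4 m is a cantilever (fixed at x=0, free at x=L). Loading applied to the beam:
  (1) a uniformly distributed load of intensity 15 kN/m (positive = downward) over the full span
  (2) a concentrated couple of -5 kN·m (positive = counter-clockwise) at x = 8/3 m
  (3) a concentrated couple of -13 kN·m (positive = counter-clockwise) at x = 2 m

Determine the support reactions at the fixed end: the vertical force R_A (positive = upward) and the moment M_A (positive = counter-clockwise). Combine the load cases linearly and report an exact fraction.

Load 1 — uniform load w=15 kN/m over full span:
  R_A = wL = 15·4 = 60 kN
  M_A = wL²/2 = 15·4²/2 = 120 kN·m
Load 2 — applied couple M₀=-5 kN·m at a=8/3 m (b=L-a=4/3):
  R_A = 0 kN
  M_A = -M₀ = -(-5) = 5 kN·m
Load 3 — applied couple M₀=-13 kN·m at a=2 m (b=L-a=2):
  R_A = 0 kN
  M_A = -M₀ = -(-13) = 13 kN·m
Superposition: R_A = 60 kN, M_A = 138 kN·m

R_A = 60 kN, M_A = 138 kN·m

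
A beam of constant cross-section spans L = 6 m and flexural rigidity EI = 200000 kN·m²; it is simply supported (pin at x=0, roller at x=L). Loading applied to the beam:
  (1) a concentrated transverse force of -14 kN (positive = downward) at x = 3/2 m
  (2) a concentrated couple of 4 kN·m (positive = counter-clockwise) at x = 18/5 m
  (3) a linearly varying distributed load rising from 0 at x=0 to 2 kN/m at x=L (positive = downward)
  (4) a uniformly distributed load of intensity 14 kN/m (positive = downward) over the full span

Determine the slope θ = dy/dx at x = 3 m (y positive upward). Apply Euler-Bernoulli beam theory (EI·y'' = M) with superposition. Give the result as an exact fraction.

Load 1 — point force P=-14 kN at a=3/2 m (b=L-a=9/2):
  θ_1 = -Pa(2L²-6Lx+3x²+a²)/(6LEI)  [x>a] = -(-14)·(3/2)·(2·6²-6·6·3+3·3²+(3/2)²)/(6·6·200000) = -63/3200000 rad
Load 2 — applied couple M₀=4 kN·m at a=18/5 m (b=L-a=12/5):
  θ_2 = (M₀x²/(2L)+C₁)/EI  [x≤a] with C₁=M₀(3b²-L²)/(6L)=-52/25 = (4·3²/(2·6)+(-52/25))/200000 = 23/5000000 rad
Load 3 — triangular load w₀=2 kN/m (0→w₀ over full span):
  θ_3 = -w₀(7L⁴-30L²x²+15x⁴)/(360LEI) = -2·(7·6⁴-30·6²·3²+15·3⁴)/(360·6·200000) = -21/8000000 rad
Load 4 — uniform load w=14 kN/m over full span:
  θ_4 = -w(L³-6Lx²+4x³)/(24EI) = -14·(6³-6·6·3²+4·3³)/(24·200000) = 0 rad
Superposition: θ = Σ θ_i = -1417/80000000 rad ≈ -0.000018 rad

θ(3) = -1417/80000000 rad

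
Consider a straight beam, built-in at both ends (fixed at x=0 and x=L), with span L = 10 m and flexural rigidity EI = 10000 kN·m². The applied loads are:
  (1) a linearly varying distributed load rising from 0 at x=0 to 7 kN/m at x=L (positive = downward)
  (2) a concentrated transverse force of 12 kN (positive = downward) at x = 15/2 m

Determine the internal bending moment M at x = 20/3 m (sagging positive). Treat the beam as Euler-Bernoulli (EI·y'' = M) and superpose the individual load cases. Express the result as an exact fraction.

M(20/3) = 12295/648 kN·m

Load 1 — triangular load w₀=7 kN/m (0→w₀ over full span):
  M_1 = 3w₀Lx/20 - w₀L²/30 - w₀x³/(6L) = 3·7·10·(20/3)/20 - 7·10²/30 - 7·(20/3)³/(6·10) = 980/81 kN·m
Load 2 — point force P=12 kN at a=15/2 m (b=L-a=5/2):
  M_2 = Pb²(3a+b)x/L³ - Pab²/L²  [x≤a] = 12·(5/2)²·(3·(15/2)+(5/2))·(20/3)/10³ - 12·(15/2)·(5/2)²/10² = 55/8 kN·m
Superposition: M = Σ M_i = 12295/648 kN·m ≈ 18.973765 kN·m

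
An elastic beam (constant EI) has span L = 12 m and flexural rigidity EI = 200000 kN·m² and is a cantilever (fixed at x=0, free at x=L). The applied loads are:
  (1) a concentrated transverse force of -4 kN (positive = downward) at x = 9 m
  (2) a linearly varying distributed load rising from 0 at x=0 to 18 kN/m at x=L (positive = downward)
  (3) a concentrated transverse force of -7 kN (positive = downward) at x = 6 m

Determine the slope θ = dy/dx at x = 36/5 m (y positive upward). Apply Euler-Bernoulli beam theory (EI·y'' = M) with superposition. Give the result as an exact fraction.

Load 1 — point force P=-4 kN at a=9 m (b=L-a=3):
  θ_1 = -Px(2a-x)/(2EI)  [x≤a] = -(-4)·(36/5)·(2·9-(36/5))/(2·200000) = 243/312500 rad
Load 2 — triangular load w₀=18 kN/m (0→w₀ over full span):
  θ_2 = (w₀Lx²/4-w₀L²x/3-w₀x⁴/(24L))/EI = (18·12·(36/5)²/4-18·12²·(36/5)/3-18·(36/5)⁴/(24·12))/200000 = -140211/7812500 rad
Load 3 — point force P=-7 kN at a=6 m (b=L-a=6):
  θ_3 = -Pa²/(2EI)  [x>a] = -(-7)·6²/(2·200000) = 63/100000 rad
Superposition: θ = Σ θ_i = -1033713/62500000 rad ≈ -0.016539 rad

θ(36/5) = -1033713/62500000 rad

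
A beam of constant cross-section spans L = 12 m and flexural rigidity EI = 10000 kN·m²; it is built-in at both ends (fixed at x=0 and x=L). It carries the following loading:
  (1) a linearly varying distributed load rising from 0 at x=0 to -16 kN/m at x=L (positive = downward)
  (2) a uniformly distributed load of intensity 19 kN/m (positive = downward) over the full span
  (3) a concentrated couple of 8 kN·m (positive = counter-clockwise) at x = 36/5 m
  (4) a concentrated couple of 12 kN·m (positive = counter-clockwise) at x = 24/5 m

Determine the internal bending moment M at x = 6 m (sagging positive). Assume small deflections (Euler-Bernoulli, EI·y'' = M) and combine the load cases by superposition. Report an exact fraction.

M(6) = 322/5 kN·m

Load 1 — triangular load w₀=-16 kN/m (0→w₀ over full span):
  M_1 = 3w₀Lx/20 - w₀L²/30 - w₀x³/(6L) = 3·(-16)·12·6/20 - (-16)·12²/30 - (-16)·6³/(6·12) = -48 kN·m
Load 2 — uniform load w=19 kN/m over full span:
  M_2 = wLx/2 - wL²/12 - wx²/2 = 19·12·6/2 - 19·12²/12 - 19·6²/2 = 114 kN·m
Load 3 — applied couple M₀=8 kN·m at a=36/5 m (b=L-a=24/5):
  M_3 = R_Ax - M_A  [x≤a] with R_A=24/25, M_A=64/25 = (24/25)·6 - (64/25) = 16/5 kN·m
Load 4 — applied couple M₀=12 kN·m at a=24/5 m (b=L-a=36/5):
  M_4 = R_Ax - M_A - M₀  [x>a] with R_A=36/25, M_A=36/25 = (36/25)·6 - (36/25) - 12 = -24/5 kN·m
Superposition: M = Σ M_i = 322/5 kN·m ≈ 64.400000 kN·m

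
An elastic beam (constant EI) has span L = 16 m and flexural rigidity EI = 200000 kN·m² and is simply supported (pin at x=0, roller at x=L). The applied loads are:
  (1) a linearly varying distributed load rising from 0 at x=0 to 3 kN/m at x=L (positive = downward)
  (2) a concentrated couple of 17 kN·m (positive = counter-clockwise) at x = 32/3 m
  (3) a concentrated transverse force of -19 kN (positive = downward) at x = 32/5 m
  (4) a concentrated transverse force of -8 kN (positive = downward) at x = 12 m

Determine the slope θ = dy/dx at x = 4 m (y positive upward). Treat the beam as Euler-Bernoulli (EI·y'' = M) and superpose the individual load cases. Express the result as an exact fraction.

θ(4) = 192241/450000000 rad

Load 1 — triangular load w₀=3 kN/m (0→w₀ over full span):
  θ_1 = -w₀(7L⁴-30L²x²+15x⁴)/(360LEI) = -3·(7·16⁴-30·16²·4²+15·4⁴)/(360·16·200000) = -1327/1500000 rad
Load 2 — applied couple M₀=17 kN·m at a=32/3 m (b=L-a=16/3):
  θ_2 = (M₀x²/(2L)+C₁)/EI  [x≤a] with C₁=M₀(3b²-L²)/(6L)=-272/9 = (17·4²/(2·16)+(-272/9))/200000 = -391/3600000 rad
Load 3 — point force P=-19 kN at a=32/5 m (b=L-a=48/5):
  θ_3 = -Pb(L²-b²-3x²)/(6LEI)  [x≤a] = -(-19)·(48/5)·(16²-(48/5)²-3·4²)/(6·16·200000) = 3439/3125000 rad
Load 4 — point force P=-8 kN at a=12 m (b=L-a=4):
  θ_4 = -Pb(L²-b²-3x²)/(6LEI)  [x≤a] = -(-8)·4·(16²-4²-3·4²)/(6·16·200000) = 1/3125 rad
Superposition: θ = Σ θ_i = 192241/450000000 rad ≈ 0.000427 rad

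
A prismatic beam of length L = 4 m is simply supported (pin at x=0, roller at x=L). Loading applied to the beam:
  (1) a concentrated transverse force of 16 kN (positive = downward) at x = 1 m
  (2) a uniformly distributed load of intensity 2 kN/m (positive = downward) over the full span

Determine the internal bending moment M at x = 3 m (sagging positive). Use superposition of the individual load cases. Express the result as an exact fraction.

Load 1 — point force P=16 kN at a=1 m (b=L-a=3):
  M_1 = Pa(L-x)/L  [x>a] = 16·1·(4-3)/4 = 4 kN·m
Load 2 — uniform load w=2 kN/m over full span:
  M_2 = wx(L-x)/2 = 2·3·(4-3)/2 = 3 kN·m
Superposition: M = Σ M_i = 7 kN·m ≈ 7.000000 kN·m

M(3) = 7 kN·m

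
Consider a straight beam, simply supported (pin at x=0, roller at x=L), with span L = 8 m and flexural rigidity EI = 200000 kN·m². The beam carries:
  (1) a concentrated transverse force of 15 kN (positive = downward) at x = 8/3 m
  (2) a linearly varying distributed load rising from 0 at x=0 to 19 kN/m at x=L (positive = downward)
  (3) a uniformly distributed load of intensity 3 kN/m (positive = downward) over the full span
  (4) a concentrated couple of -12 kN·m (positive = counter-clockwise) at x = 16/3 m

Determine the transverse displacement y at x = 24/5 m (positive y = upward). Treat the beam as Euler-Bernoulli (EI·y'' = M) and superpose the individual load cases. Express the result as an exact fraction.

Load 1 — point force P=15 kN at a=8/3 m (b=L-a=16/3):
  y_1 = -Pa(L-x)(2Lx-a²-x²)/(6LEI)  [x>a] = -15·(8/3)·(8-(24/5))·(2·8·(24/5)-(8/3)²-(24/5)²)/(6·8·200000) = -1312/2109375 m
Load 2 — triangular load w₀=19 kN/m (0→w₀ over full span):
  y_2 = -w₀x(7L⁴-10L²x²+3x⁴)/(360LEI) = -19·(24/5)·(7·8⁴-10·8²·(24/5)²+3·(24/5)⁴)/(360·8·200000) = -359936/146484375 m
Load 3 — uniform load w=3 kN/m over full span:
  y_3 = -wx(L³-2Lx²+x³)/(24EI) = -3·(24/5)·(8³-2·8·(24/5)²+(24/5)³)/(24·200000) = -1488/1953125 m
Load 4 — applied couple M₀=-12 kN·m at a=16/3 m (b=L-a=8/3):
  y_4 = (M₀x³/(6L)+C₁x)/EI  [x≤a] with C₁=M₀(3b²-L²)/(6L)=32/3 = ((-12)·(24/5)³/(6·8)+(32/3)·(24/5))/200000 = 46/390625 m
Superposition: y = Σ y_i = -4908574/1318359375 m ≈ -0.003723 m

y(24/5) = -4908574/1318359375 m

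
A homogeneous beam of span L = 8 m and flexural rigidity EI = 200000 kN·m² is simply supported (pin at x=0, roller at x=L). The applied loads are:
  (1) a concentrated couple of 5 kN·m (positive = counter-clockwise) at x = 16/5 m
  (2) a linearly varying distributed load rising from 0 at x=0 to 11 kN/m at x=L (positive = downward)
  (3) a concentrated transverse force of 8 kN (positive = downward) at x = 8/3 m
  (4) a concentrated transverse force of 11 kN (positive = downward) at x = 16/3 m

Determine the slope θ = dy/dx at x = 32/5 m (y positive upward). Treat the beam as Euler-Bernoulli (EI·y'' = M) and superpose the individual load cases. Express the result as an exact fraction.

Load 1 — applied couple M₀=5 kN·m at a=16/5 m (b=L-a=24/5):
  θ_1 = (M₀x²/(2L)-M₀(x-a)+C₁)/EI  [x>a] with C₁=M₀(3b²-L²)/(6L)=8/15 = (5·(32/5)²/(2·8)-5·((32/5)-(16/5))+(8/15))/200000 = -1/75000 rad
Load 2 — triangular load w₀=11 kN/m (0→w₀ over full span):
  θ_2 = -w₀(7L⁴-30L²x²+15x⁴)/(360LEI) = -11·(7·8⁴-30·8²·(32/5)²+15·(32/5)⁴)/(360·8·200000) = 8327/17578125 rad
Load 3 — point force P=8 kN at a=8/3 m (b=L-a=16/3):
  θ_3 = -Pa(2L²-6Lx+3x²+a²)/(6LEI)  [x>a] = -8·(8/3)·(2·8²-6·8·(32/5)+3·(32/5)²+(8/3)²)/(6·8·200000) = 692/6328125 rad
Load 4 — point force P=11 kN at a=16/3 m (b=L-a=8/3):
  θ_4 = -Pa(2L²-6Lx+3x²+a²)/(6LEI)  [x>a] = -11·(16/3)·(2·8²-6·8·(32/5)+3·(32/5)²+(16/3)²)/(6·8·200000) = 1078/6328125 rad
Superposition: θ = Σ θ_i = 312223/421875000 rad ≈ 0.000740 rad

θ(32/5) = 312223/421875000 rad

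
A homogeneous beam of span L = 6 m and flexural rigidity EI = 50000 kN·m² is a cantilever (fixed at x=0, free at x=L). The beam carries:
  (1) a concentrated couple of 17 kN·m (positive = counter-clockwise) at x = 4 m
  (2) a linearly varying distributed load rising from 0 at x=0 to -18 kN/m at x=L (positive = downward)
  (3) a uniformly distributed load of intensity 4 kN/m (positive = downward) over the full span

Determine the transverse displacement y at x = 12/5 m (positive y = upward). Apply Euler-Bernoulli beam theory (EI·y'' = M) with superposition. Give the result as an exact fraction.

Load 1 — applied couple M₀=17 kN·m at a=4 m (b=L-a=2):
  y_1 = M₀x²/(2EI)  [x≤a] = 17·(12/5)²/(2·50000) = 153/156250 m
Load 2 — triangular load w₀=-18 kN/m (0→w₀ over full span):
  y_2 = (w₀Lx³/12-w₀L²x²/6-w₀x⁵/(120L))/EI = ((-18)·6·(12/5)³/12-(-18)·6²·(12/5)²/6-(-18)·(12/5)⁵/(120·6))/50000 = 487944/48828125 m
Load 3 — uniform load w=4 kN/m over full span:
  y_3 = -wx²(x²-4Lx+6L²)/(24EI) = -4·(12/5)²·((12/5)²-4·6·(12/5)+6·6²)/(24·50000) = -6156/1953125 m
Superposition: y = Σ y_i = 763713/97656250 m ≈ 0.007820 m

y(12/5) = 763713/97656250 m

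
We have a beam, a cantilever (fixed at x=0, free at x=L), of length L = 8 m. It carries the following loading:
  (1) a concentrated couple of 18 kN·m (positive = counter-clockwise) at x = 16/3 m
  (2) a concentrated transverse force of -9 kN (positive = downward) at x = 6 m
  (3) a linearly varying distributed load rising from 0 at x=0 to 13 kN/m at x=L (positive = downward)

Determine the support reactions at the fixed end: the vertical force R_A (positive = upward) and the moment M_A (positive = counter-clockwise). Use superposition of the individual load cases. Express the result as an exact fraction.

R_A = 43 kN, M_A = 616/3 kN·m

Load 1 — applied couple M₀=18 kN·m at a=16/3 m (b=L-a=8/3):
  R_A = 0 kN
  M_A = -M₀ = -18 kN·m
Load 2 — point force P=-9 kN at a=6 m (b=L-a=2):
  R_A = P = (-9) = -9 kN
  M_A = Pa = (-9)·6 = -54 kN·m
Load 3 — triangular load w₀=13 kN/m (0→w₀ over full span):
  R_A = w₀L/2 = 13·8/2 = 52 kN
  M_A = w₀L²/3 = 13·8²/3 = 832/3 kN·m
Superposition: R_A = 43 kN, M_A = 616/3 kN·m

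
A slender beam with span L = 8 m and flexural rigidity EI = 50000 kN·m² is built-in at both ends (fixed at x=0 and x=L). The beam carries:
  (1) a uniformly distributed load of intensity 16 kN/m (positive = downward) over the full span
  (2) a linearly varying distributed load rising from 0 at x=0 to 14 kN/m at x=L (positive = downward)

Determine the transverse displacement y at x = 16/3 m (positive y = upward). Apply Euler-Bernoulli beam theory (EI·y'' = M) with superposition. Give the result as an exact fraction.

y(16/3) = -45056/11390625 m

Load 1 — uniform load w=16 kN/m over full span:
  y_1 = -wx²(L-x)²/(24EI) = -16·(16/3)²·(8-(16/3))²/(24·50000) = -2048/759375 m
Load 2 — triangular load w₀=14 kN/m (0→w₀ over full span):
  y_2 = -w₀x²(L-x)²(x+2L)/(120LEI) = -14·(16/3)²·(8-(16/3))²·((16/3)+2·8)/(120·8·50000) = -14336/11390625 m
Superposition: y = Σ y_i = -45056/11390625 m ≈ -0.003956 m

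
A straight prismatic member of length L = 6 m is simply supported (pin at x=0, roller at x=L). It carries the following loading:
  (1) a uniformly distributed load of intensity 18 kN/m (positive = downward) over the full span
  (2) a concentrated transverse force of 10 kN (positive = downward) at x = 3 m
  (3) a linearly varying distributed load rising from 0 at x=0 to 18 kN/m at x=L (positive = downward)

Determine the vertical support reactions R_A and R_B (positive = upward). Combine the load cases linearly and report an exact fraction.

R_A = 77 kN, R_B = 95 kN

Load 1 — uniform load w=18 kN/m over full span:
  R_A = wL/2 = 18·6/2 = 54 kN
  R_B = wL/2 = 18·6/2 = 54 kN
Load 2 — point force P=10 kN at a=3 m (b=L-a=3):
  R_A = Pb/L = 10·3/6 = 5 kN
  R_B = Pa/L = 10·3/6 = 5 kN
Load 3 — triangular load w₀=18 kN/m (0→w₀ over full span):
  R_A = w₀L/6 = 18·6/6 = 18 kN
  R_B = w₀L/3 = 18·6/3 = 36 kN
Superposition: R_A = 77 kN, R_B = 95 kN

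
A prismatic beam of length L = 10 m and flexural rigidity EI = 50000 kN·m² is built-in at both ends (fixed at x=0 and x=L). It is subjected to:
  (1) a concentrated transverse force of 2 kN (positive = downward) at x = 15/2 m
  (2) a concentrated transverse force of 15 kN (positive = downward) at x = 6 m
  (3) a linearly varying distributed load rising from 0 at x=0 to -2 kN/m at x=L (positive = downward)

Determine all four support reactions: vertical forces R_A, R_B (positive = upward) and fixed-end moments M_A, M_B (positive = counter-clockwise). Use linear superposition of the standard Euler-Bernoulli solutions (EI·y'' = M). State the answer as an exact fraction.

R_A = 1037/400 kN, M_A = 2081/240 kN·m, R_B = 1763/400 kN, M_B = -1153/80 kN·m

Load 1 — point force P=2 kN at a=15/2 m (b=L-a=5/2):
  R_A = Pb²(3a+b)/L³ = 2·(5/2)²·(3·(15/2)+(5/2))/10³ = 5/16 kN
  M_A = Pab²/L² = 2·(15/2)·(5/2)²/10² = 15/16 kN·m
  R_B = Pa²(a+3b)/L³ = 2·(15/2)²·((15/2)+3·(5/2))/10³ = 27/16 kN
  M_B = -Pa²b/L² = -2·(15/2)²·(5/2)/10² = -45/16 kN·m
Load 2 — point force P=15 kN at a=6 m (b=L-a=4):
  R_A = Pb²(3a+b)/L³ = 15·4²·(3·6+4)/10³ = 132/25 kN
  M_A = Pab²/L² = 15·6·4²/10² = 72/5 kN·m
  R_B = Pa²(a+3b)/L³ = 15·6²·(6+3·4)/10³ = 243/25 kN
  M_B = -Pa²b/L² = -15·6²·4/10² = -108/5 kN·m
Load 3 — triangular load w₀=-2 kN/m (0→w₀ over full span):
  R_A = 3w₀L/20 = 3·(-2)·10/20 = -3 kN
  M_A = w₀L²/30 = (-2)·10²/30 = -20/3 kN·m
  R_B = 7w₀L/20 = 7·(-2)·10/20 = -7 kN
  M_B = -w₀L²/20 = -(-2)·10²/20 = 10 kN·m
Superposition: R_A = 1037/400 kN, M_A = 2081/240 kN·m, R_B = 1763/400 kN, M_B = -1153/80 kN·m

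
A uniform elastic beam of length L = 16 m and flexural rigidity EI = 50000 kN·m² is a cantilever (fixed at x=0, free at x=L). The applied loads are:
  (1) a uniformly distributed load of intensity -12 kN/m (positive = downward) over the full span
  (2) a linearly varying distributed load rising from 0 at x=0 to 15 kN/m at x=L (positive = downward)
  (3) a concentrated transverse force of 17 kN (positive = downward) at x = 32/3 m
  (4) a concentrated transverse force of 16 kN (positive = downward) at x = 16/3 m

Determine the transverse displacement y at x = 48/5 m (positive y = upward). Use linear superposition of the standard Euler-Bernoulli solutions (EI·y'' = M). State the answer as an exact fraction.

y(48/5) = -44925056/791015625 m

Load 1 — uniform load w=-12 kN/m over full span:
  y_1 = -wx²(x²-4Lx+6L²)/(24EI) = -(-12)·(48/5)²·((48/5)²-4·16·(48/5)+6·16²)/(24·50000) = 1824768/1953125 m
Load 2 — triangular load w₀=15 kN/m (0→w₀ over full span):
  y_2 = (w₀Lx³/12-w₀L²x²/6-w₀x⁵/(120L))/EI = (15·16·(48/5)³/12-15·16²·(48/5)²/6-15·(48/5)⁵/(120·16))/50000 = -8188416/9765625 m
Load 3 — point force P=17 kN at a=32/3 m (b=L-a=16/3):
  y_3 = -Px²(3a-x)/(6EI)  [x≤a] = -17·(48/5)²·(3·(32/3)-(48/5))/(6·50000) = -45696/390625 m
Load 4 — point force P=16 kN at a=16/3 m (b=L-a=32/3):
  y_4 = -Pa²(3x-a)/(6EI)  [x>a] = -16·(16/3)²·(3·(48/5)-(16/3))/(6·50000) = -45056/1265625 m
Superposition: y = Σ y_i = -44925056/791015625 m ≈ -0.056794 m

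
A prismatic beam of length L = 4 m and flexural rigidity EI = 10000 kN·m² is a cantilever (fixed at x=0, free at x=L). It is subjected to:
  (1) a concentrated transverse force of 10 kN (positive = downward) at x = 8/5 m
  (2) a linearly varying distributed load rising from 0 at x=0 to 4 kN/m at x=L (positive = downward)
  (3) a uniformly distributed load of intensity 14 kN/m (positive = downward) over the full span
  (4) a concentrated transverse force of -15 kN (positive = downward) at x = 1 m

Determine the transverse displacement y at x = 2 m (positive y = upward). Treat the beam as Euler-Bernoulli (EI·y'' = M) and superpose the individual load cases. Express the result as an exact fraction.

y(2) = -29581/1500000 m

Load 1 — point force P=10 kN at a=8/5 m (b=L-a=12/5):
  y_1 = -Pa²(3x-a)/(6EI)  [x>a] = -10·(8/5)²·(3·2-(8/5))/(6·10000) = -88/46875 m
Load 2 — triangular load w₀=4 kN/m (0→w₀ over full span):
  y_2 = (w₀Lx³/12-w₀L²x²/6-w₀x⁵/(120L))/EI = (4·4·2³/12-4·4²·2²/6-4·2⁵/(120·4))/10000 = -121/37500 m
Load 3 — uniform load w=14 kN/m over full span:
  y_3 = -wx²(x²-4Lx+6L²)/(24EI) = -14·2²·(2²-4·4·2+6·4²)/(24·10000) = -119/7500 m
Load 4 — point force P=-15 kN at a=1 m (b=L-a=3):
  y_4 = -Pa²(3x-a)/(6EI)  [x>a] = -(-15)·1²·(3·2-1)/(6·10000) = 1/800 m
Superposition: y = Σ y_i = -29581/1500000 m ≈ -0.019721 m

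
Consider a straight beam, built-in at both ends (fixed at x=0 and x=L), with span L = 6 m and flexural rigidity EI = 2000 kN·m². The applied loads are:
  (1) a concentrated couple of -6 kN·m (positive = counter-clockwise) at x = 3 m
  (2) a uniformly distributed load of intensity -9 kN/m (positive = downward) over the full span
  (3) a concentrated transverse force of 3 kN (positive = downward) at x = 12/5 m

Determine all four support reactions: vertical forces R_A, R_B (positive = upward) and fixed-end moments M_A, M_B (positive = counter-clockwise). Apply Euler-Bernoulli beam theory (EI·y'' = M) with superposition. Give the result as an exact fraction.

R_A = -6639/250 kN, M_A = -6477/250 kN·m, R_B = -6111/250 kN, M_B = 5943/250 kN·m

Load 1 — applied couple M₀=-6 kN·m at a=3 m (b=L-a=3):
  R_A = 6M₀ab/L³ = 6·(-6)·3·3/6³ = -3/2 kN
  M_A = M₀b(2a-b)/L² = (-6)·3·(2·3-3)/6² = -3/2 kN·m
  R_B = -6M₀ab/L³ = -6·(-6)·3·3/6³ = 3/2 kN
  M_B = M₀a(2b-a)/L² = (-6)·3·(2·3-3)/6² = -3/2 kN·m
Load 2 — uniform load w=-9 kN/m over full span:
  R_A = wL/2 = (-9)·6/2 = -27 kN
  M_A = wL²/12 = (-9)·6²/12 = -27 kN·m
  R_B = wL/2 = (-9)·6/2 = -27 kN
  M_B = -wL²/12 = -(-9)·6²/12 = 27 kN·m
Load 3 — point force P=3 kN at a=12/5 m (b=L-a=18/5):
  R_A = Pb²(3a+b)/L³ = 3·(18/5)²·(3·(12/5)+(18/5))/6³ = 243/125 kN
  M_A = Pab²/L² = 3·(12/5)·(18/5)²/6² = 324/125 kN·m
  R_B = Pa²(a+3b)/L³ = 3·(12/5)²·((12/5)+3·(18/5))/6³ = 132/125 kN
  M_B = -Pa²b/L² = -3·(12/5)²·(18/5)/6² = -216/125 kN·m
Superposition: R_A = -6639/250 kN, M_A = -6477/250 kN·m, R_B = -6111/250 kN, M_B = 5943/250 kN·m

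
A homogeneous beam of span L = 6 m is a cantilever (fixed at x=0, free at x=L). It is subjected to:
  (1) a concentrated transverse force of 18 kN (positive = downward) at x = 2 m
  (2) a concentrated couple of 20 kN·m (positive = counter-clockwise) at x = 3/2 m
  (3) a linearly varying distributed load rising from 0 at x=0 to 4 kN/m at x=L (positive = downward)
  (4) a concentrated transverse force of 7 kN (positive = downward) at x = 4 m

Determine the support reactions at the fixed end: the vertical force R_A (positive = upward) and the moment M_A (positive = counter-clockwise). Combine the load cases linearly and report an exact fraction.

Load 1 — point force P=18 kN at a=2 m (b=L-a=4):
  R_A = P = 18 kN
  M_A = Pa = 18·2 = 36 kN·m
Load 2 — applied couple M₀=20 kN·m at a=3/2 m (b=L-a=9/2):
  R_A = 0 kN
  M_A = -M₀ = -20 kN·m
Load 3 — triangular load w₀=4 kN/m (0→w₀ over full span):
  R_A = w₀L/2 = 4·6/2 = 12 kN
  M_A = w₀L²/3 = 4·6²/3 = 48 kN·m
Load 4 — point force P=7 kN at a=4 m (b=L-a=2):
  R_A = P = 7 kN
  M_A = Pa = 7·4 = 28 kN·m
Superposition: R_A = 37 kN, M_A = 92 kN·m

R_A = 37 kN, M_A = 92 kN·m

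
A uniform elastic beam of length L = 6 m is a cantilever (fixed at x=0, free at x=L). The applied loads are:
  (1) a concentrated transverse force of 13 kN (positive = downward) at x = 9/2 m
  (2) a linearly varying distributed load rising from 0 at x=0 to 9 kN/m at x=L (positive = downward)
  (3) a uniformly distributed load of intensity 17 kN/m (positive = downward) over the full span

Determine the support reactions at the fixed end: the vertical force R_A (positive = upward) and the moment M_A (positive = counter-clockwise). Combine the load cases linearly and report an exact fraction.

Load 1 — point force P=13 kN at a=9/2 m (b=L-a=3/2):
  R_A = P = 13 kN
  M_A = Pa = 13·(9/2) = 117/2 kN·m
Load 2 — triangular load w₀=9 kN/m (0→w₀ over full span):
  R_A = w₀L/2 = 9·6/2 = 27 kN
  M_A = w₀L²/3 = 9·6²/3 = 108 kN·m
Load 3 — uniform load w=17 kN/m over full span:
  R_A = wL = 17·6 = 102 kN
  M_A = wL²/2 = 17·6²/2 = 306 kN·m
Superposition: R_A = 142 kN, M_A = 945/2 kN·m

R_A = 142 kN, M_A = 945/2 kN·m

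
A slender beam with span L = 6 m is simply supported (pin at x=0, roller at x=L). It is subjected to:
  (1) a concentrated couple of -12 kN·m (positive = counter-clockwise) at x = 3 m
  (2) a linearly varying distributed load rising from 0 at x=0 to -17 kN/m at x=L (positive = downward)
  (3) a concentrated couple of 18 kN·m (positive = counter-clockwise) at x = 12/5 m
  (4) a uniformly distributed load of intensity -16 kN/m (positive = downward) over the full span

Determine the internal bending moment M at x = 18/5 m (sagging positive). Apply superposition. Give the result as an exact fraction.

M(18/5) = -13836/125 kN·m

Load 1 — applied couple M₀=-12 kN·m at a=3 m (b=L-a=3):
  M_1 = M₀x/L - M₀  [x>a] = (-12)·(18/5)/6 - (-12) = 24/5 kN·m
Load 2 — triangular load w₀=-17 kN/m (0→w₀ over full span):
  M_2 = w₀Lx/6 - w₀x³/(6L) = (-17)·6·(18/5)/6 - (-17)·(18/5)³/(6·6) = -4896/125 kN·m
Load 3 — applied couple M₀=18 kN·m at a=12/5 m (b=L-a=18/5):
  M_3 = M₀x/L - M₀  [x>a] = 18·(18/5)/6 - 18 = -36/5 kN·m
Load 4 — uniform load w=-16 kN/m over full span:
  M_4 = wx(L-x)/2 = (-16)·(18/5)·(6-(18/5))/2 = -1728/25 kN·m
Superposition: M = Σ M_i = -13836/125 kN·m ≈ -110.688000 kN·m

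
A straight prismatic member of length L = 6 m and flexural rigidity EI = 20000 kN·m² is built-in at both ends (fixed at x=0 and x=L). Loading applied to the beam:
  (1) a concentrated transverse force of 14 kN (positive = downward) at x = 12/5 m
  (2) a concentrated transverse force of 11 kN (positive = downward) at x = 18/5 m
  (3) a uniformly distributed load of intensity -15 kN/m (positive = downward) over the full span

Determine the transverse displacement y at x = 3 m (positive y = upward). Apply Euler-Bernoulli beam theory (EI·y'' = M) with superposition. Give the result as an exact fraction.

Load 1 — point force P=14 kN at a=12/5 m (b=L-a=18/5):
  y_1 = -Pa²(L-x)²(3bL-(3b+a)(L-x))/(6L³EI)  [x>a] = -14·(12/5)²·(6-3)²·(3·(18/5)·6-(3·(18/5)+(12/5))·(6-3))/(6·6³·20000) = -441/625000 m
Load 2 — point force P=11 kN at a=18/5 m (b=L-a=12/5):
  y_2 = -Pb²x²(3aL-(3a+b)x)/(6L³EI)  [x≤a] = -11·(12/5)²·3²·(3·(18/5)·6-(3·(18/5)+(12/5))·3)/(6·6³·20000) = -693/1250000 m
Load 3 — uniform load w=-15 kN/m over full span:
  y_3 = -wx²(L-x)²/(24EI) = -(-15)·3²·(6-3)²/(24·20000) = 81/32000 m
Superposition: y = Σ y_i = 1017/800000 m ≈ 0.001271 m

y(3) = 1017/800000 m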